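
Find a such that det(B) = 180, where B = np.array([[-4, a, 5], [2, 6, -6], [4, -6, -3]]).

Expanding along the row containing a, det(B) is linear in a: det(B) = (-18)·a + (36).
Set (-18)·a + (36) = 180  ⇒  (-18)·a = 144  ⇒  a = -8.

-8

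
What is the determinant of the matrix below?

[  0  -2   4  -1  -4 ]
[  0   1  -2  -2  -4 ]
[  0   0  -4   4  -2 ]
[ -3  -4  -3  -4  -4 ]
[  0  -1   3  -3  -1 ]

Expand along column 1 (it has 4 zeros):
  − (-3) · M_41   where M_41 = det([-2 4 -1 -4; 1 -2 -2 -4; 0 -4 4 -2; -1 3 -3 -1]) = 82
det = (-1)·(-3)·(82) = 246

246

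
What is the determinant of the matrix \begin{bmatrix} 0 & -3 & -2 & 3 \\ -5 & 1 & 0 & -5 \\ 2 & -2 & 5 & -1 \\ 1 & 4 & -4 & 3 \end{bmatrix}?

Expand along row 1 (it has 1 zero):
  − (-3) · M_12   where M_12 = det([-5 0 -5; 2 5 -1; 1 -4 3]) = 10
  + (-2) · M_13   where M_13 = det([-5 1 -5; 2 -2 -1; 1 4 3]) = -47
  − (3) · M_14   where M_14 = det([-5 1 0; 2 -2 5; 1 4 -4]) = 73
det = (-1)·(-3)·(10) + (+1)·(-2)·(-47) + (-1)·(3)·(73) = -95

The determinant is -95.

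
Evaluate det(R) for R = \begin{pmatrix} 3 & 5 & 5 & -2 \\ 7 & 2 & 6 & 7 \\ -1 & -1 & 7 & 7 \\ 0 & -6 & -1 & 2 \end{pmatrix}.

Expand along row 4 (it has 1 zero):
  + (-6) · M_42   where M_42 = det([3 5 -2; 7 6 7; -1 7 7]) = -411
  − (-1) · M_43   where M_43 = det([3 5 -2; 7 2 7; -1 -1 7]) = -207
  + (2) · M_44   where M_44 = det([3 5 5; 7 2 6; -1 -1 7]) = -240
det = (+1)·(-6)·(-411) + (-1)·(-1)·(-207) + (+1)·(2)·(-240) = 1779

1779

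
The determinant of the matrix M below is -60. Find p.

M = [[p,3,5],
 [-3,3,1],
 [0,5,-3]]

Expanding along the row containing p, det(M) is linear in p: det(M) = (-14)·p + (-102).
Set (-14)·p + (-102) = -60  ⇒  (-14)·p = 42  ⇒  p = -3.

-3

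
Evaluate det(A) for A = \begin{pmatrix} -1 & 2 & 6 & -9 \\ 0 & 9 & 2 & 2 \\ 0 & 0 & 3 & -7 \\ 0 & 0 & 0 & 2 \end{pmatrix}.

-54

A is upper triangular, so det(A) is the product of the diagonal entries:
det = (-1) · (9) · (3) · (2) = -54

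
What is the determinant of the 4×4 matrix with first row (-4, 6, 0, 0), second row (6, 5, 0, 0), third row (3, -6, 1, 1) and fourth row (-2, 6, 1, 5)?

The matrix is block lower-triangular with a 2×2 block and a 2×2 block on the diagonal, so its determinant equals the product of the determinants of the diagonal blocks.
det of the 2×2 block = -56
det of the 2×2 block = 4
det = (-56)·(4) = -224

The determinant is -224.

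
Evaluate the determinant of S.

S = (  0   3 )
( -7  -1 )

|S| = 21

det(S) = 0·(-1) − 3·(-7) = 0 − (-21) = 21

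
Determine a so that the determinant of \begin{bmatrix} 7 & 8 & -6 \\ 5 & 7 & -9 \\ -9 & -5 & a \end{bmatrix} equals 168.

a = 7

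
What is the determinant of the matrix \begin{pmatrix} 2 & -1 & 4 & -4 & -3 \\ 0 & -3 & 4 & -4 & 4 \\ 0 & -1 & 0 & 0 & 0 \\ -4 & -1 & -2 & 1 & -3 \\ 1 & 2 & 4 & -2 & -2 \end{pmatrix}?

The determinant is 260.

Expand along row 3 (it has 4 zeros):
  − (-1) · M_32   where M_32 = det([2 4 -4 -3; 0 4 -4 4; -4 -2 1 -3; 1 4 -2 -2]) = 260
det = (-1)·(-1)·(260) = 260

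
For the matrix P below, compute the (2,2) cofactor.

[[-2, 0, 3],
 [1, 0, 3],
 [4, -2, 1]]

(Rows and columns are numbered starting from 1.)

The cofactor is -14.

Delete row 2 and column 2; the remaining 2×2 submatrix is [-2 3; 4 1].
Its determinant is (-2)·1 − 3·4 = -14.
The cofactor carries sign (−1)^(2+2) = +1, so C_{2,2} = +(-14) = -14.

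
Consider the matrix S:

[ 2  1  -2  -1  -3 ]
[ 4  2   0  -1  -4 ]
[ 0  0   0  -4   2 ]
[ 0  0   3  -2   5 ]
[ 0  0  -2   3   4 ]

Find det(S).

S is block upper-triangular with a 2×2 block and a 3×3 block on the diagonal, so its determinant equals the product of the determinants of the diagonal blocks.
det of the 2×2 block = 0
det of the 3×3 block = 98
det = (0)·(98) = 0

0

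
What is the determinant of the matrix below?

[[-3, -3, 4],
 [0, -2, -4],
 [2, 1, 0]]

The determinant is 28.

Expand along column 1:
  + (-3) · |-2 -4; 1 0| = (-3)·(0 − (-4)) = -12
  + 2 · |-3 4; -2 -4| = 2·(12 − (-8)) = 40
Sum: (-12) + (40) = 28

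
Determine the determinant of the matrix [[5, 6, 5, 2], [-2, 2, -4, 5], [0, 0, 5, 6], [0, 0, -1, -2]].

-88

The matrix is block upper-triangular with a 2×2 block and a 2×2 block on the diagonal, so its determinant equals the product of the determinants of the diagonal blocks.
det of the 2×2 block = 22
det of the 2×2 block = -4
det = (22)·(-4) = -88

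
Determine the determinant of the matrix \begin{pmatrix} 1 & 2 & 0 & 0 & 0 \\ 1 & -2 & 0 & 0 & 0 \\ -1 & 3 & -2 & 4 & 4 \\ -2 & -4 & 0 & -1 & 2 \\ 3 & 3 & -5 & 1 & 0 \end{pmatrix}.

224

The matrix is block lower-triangular with a 2×2 block and a 3×3 block on the diagonal, so its determinant equals the product of the determinants of the diagonal blocks.
det of the 2×2 block = -4
det of the 3×3 block = -56
det = (-4)·(-56) = 224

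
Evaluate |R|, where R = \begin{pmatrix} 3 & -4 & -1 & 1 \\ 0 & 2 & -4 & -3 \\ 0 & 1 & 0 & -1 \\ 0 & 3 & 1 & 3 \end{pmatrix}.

det(R) = 69

Expand along column 1 (it has 3 zeros):
  + (3) · M_11   where M_11 = det([2 -4 -3; 1 0 -1; 3 1 3]) = 23
det = (+1)·(3)·(23) = 69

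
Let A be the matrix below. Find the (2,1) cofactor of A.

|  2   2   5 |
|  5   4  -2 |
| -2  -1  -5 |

5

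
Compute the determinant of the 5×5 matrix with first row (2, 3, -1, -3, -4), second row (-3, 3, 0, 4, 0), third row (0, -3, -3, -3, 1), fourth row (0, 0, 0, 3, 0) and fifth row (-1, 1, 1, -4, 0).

Expand along row 4 (it has 4 zeros):
  + (3) · M_44   where M_44 = det([2 3 -1 -4; -3 3 0 0; 0 -3 -3 1; -1 1 1 0]) = 21
det = (+1)·(3)·(21) = 63

63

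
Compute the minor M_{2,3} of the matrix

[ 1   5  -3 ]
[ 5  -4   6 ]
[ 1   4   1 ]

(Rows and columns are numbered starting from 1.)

Delete row 2 and column 3; the remaining 2×2 submatrix is [1 5; 1 4].
Its determinant is 1·4 − 5·1 = -1.

-1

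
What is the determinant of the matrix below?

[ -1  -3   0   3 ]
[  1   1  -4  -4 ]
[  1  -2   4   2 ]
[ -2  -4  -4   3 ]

The determinant is 8.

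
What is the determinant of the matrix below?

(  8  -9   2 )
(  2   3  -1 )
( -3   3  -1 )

The determinant is -15.

Expand along row 1:
  + 8 · |3 -1; 3 -1| = 8·(-3 − (-3)) = 0
  − (-9) · |2 -1; -3 -1| = −(-9)·(-2 − 3) = -45
  + 2 · |2 3; -3 3| = 2·(6 − (-9)) = 30
Sum: (0) + (-45) + (30) = -15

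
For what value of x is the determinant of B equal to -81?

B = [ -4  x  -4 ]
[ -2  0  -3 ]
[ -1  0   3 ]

Expanding along the column containing x, det(B) is linear in x: det(B) = (9)·x + (0).
Set (9)·x + (0) = -81  ⇒  (9)·x = -81  ⇒  x = -9.

x = -9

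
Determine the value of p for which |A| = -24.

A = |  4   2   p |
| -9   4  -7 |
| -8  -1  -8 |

Expanding along the row containing p, det(A) is linear in p: det(A) = (41)·p + (-188).
Set (41)·p + (-188) = -24  ⇒  (41)·p = 164  ⇒  p = 4.

4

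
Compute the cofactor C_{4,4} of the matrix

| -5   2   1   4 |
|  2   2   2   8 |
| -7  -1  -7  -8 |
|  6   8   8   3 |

72

Delete row 4 and column 4; the remaining 3×3 submatrix is [-5 2 1; 2 2 2; -7 -1 -7].
Its determinant is 72.
The cofactor carries sign (−1)^(4+4) = +1, so C_{4,4} = +(72) = 72.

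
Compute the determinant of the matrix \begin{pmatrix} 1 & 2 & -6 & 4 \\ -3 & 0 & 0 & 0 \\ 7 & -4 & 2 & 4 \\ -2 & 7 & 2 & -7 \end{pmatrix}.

Expand along row 2 (it has 3 zeros):
  − (-3) · M_21   where M_21 = det([2 -6 4; -4 2 4; 7 2 -7]) = -132
det = (-1)·(-3)·(-132) = -396

The determinant is -396.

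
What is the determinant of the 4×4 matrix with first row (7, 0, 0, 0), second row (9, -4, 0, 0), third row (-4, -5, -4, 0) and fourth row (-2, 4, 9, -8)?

The matrix is lower triangular, so the determinant is the product of the diagonal entries:
det = (7) · (-4) · (-4) · (-8) = -896

The determinant is -896.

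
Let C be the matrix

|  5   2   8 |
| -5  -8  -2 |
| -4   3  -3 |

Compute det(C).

det(C) = -240

Expand along column 1:
  + 5 · |-8 -2; 3 -3| = 5·(24 − (-6)) = 150
  − (-5) · |2 8; 3 -3| = −(-5)·(-6 − 24) = -150
  + (-4) · |2 8; -8 -2| = (-4)·(-4 − (-64)) = -240
Sum: (150) + (-150) + (-240) = -240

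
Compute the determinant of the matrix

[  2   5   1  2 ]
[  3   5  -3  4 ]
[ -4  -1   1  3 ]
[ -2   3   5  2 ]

30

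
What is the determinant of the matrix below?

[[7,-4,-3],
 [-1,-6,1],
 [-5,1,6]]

Expand along row 1:
  + 7 · |-6 1; 1 6| = 7·(-36 − 1) = -259
  − (-4) · |-1 1; -5 6| = −(-4)·(-6 − (-5)) = -4
  + (-3) · |-1 -6; -5 1| = (-3)·(-1 − 30) = 93
Sum: (-259) + (-4) + (93) = -170

-170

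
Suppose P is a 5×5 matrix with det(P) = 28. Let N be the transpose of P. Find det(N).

det(N) = 28

det(Pᵀ) = det(P).
det(N) = (1)·(28) = 28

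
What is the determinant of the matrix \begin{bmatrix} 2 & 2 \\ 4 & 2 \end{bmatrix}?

-4

det = 2·2 − 2·4 = 4 − 8 = -4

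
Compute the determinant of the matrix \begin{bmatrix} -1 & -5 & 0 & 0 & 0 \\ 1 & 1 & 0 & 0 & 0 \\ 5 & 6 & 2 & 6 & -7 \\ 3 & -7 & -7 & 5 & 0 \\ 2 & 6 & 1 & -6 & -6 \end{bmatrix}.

-2284

The matrix is block lower-triangular with a 2×2 block and a 3×3 block on the diagonal, so its determinant equals the product of the determinants of the diagonal blocks.
det of the 2×2 block = 4
det of the 3×3 block = -571
det = (4)·(-571) = -2284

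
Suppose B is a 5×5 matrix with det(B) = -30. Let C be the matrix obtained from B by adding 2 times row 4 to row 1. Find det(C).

|C| = -30

Adding a multiple of one row to another leaves the determinant unchanged.
det(C) = (1)·(-30) = -30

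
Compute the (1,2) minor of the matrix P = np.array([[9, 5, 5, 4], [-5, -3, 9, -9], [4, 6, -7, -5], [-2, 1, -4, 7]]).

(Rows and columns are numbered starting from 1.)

Delete row 1 and column 2; the remaining 3×3 submatrix is [-5 9 -9; 4 -7 -5; -2 -4 7].
Its determinant is 453.

453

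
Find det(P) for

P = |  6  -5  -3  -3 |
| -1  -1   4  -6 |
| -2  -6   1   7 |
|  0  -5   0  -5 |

Expand along row 4 (it has 2 zeros):
  + (-5) · M_42   where M_42 = det([6 -3 -3; -1 4 -6; -2 1 7]) = 126
  + (-5) · M_44   where M_44 = det([6 -5 -3; -1 -1 4; -2 -6 1]) = 161
det = (+1)·(-5)·(126) + (+1)·(-5)·(161) = -1435

det(P) = -1435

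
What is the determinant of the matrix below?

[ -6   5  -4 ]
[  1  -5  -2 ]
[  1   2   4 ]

38

Expand along row 1:
  + (-6) · |-5 -2; 2 4| = (-6)·(-20 − (-4)) = 96
  − 5 · |1 -2; 1 4| = −5·(4 − (-2)) = -30
  + (-4) · |1 -5; 1 2| = (-4)·(2 − (-5)) = -28
Sum: (96) + (-30) + (-28) = 38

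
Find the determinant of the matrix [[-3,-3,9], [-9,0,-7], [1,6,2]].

The determinant is -645.

Expand along column 2:
  − (-3) · |-9 -7; 1 2| = −(-3)·(-18 − (-7)) = -33
  − 6 · |-3 9; -9 -7| = −6·(21 − (-81)) = -612
Sum: (-33) + (-612) = -645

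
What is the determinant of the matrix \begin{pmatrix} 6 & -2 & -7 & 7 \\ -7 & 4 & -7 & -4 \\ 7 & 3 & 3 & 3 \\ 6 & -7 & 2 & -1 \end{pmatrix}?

Expand along row 1:
  + (6) · M_11   where M_11 = det([4 -7 -4; 3 3 3; -7 2 -1]) = -18
  − (-2) · M_12   where M_12 = det([-7 -7 -4; 7 3 3; 6 2 -1]) = -96
  + (-7) · M_13   where M_13 = det([-7 4 -4; 7 3 3; 6 -7 -1]) = 242
  − (7) · M_14   where M_14 = det([-7 4 -7; 7 3 3; 6 -7 2]) = 296
det = (+1)·(6)·(-18) + (-1)·(-2)·(-96) + (+1)·(-7)·(242) + (-1)·(7)·(296) = -4066

The determinant is -4066.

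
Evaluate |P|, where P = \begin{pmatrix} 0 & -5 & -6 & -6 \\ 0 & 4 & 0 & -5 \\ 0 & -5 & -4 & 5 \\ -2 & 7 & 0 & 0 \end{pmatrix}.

|P| = 332

Expand along column 1 (it has 3 zeros):
  − (-2) · M_41   where M_41 = det([-5 -6 -6; 4 0 -5; -5 -4 5]) = 166
det = (-1)·(-2)·(166) = 332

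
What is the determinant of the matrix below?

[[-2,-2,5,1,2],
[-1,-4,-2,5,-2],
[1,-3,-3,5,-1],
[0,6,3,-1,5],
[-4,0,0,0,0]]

The determinant is 612.

Expand along row 5 (it has 4 zeros):
  + (-4) · M_51   where M_51 = det([-2 5 1 2; -4 -2 5 -2; -3 -3 5 -1; 6 3 -1 5]) = -153
det = (+1)·(-4)·(-153) = 612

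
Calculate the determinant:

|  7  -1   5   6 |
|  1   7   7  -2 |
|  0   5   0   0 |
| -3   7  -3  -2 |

Expand along row 3 (it has 3 zeros):
  − (5) · M_32   where M_32 = det([7 5 6; 1 7 -2; -3 -3 -2]) = 8
det = (-1)·(5)·(8) = -40

-40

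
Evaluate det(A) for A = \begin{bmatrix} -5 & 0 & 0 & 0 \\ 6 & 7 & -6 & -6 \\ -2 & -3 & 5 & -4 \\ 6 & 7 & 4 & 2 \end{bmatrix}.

|A| = -2980

Expand along row 1 (it has 3 zeros):
  + (-5) · M_11   where M_11 = det([7 -6 -6; -3 5 -4; 7 4 2]) = 596
det = (+1)·(-5)·(596) = -2980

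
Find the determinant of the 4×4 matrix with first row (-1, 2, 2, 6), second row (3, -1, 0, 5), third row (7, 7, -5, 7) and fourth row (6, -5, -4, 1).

Expand along row 2 (it has 1 zero):
  − (3) · M_21   where M_21 = det([2 2 6; 7 -5 7; -5 -4 1]) = -356
  + (-1) · M_22   where M_22 = det([-1 2 6; 7 -5 7; 6 -4 1]) = 59
  + (5) · M_24   where M_24 = det([-1 2 2; 7 7 -5; 6 -5 -4]) = -105
det = (-1)·(3)·(-356) + (+1)·(-1)·(59) + (+1)·(5)·(-105) = 484

484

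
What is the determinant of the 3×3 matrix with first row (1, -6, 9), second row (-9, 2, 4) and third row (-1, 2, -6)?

The determinant is 184.

Expand along row 1:
  + 1 · |2 4; 2 -6| = 1·(-12 − 8) = -20
  − (-6) · |-9 4; -1 -6| = −(-6)·(54 − (-4)) = 348
  + 9 · |-9 2; -1 2| = 9·(-18 − (-2)) = -144
Sum: (-20) + (348) + (-144) = 184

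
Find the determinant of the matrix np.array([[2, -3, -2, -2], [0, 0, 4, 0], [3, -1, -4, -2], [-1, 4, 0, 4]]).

Expand along row 2 (it has 3 zeros):
  − (4) · M_23   where M_23 = det([2 -3 -2; 3 -1 -2; -1 4 4]) = 16
det = (-1)·(4)·(16) = -64

The determinant is -64.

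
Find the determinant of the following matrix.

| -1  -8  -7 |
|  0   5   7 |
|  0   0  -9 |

The matrix is upper triangular, so the determinant is the product of the diagonal entries:
det = (-1) · (5) · (-9) = 45

45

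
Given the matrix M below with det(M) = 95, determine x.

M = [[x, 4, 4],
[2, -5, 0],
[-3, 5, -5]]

3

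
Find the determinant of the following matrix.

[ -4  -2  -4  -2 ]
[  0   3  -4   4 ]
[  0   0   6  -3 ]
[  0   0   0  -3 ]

216

The matrix is upper triangular, so the determinant is the product of the diagonal entries:
det = (-4) · (3) · (6) · (-3) = 216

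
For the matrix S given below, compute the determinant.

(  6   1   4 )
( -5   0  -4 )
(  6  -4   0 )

Expand along column 2:
  − 1 · |-5 -4; 6 0| = −1·(0 − (-24)) = -24
  − (-4) · |6 4; -5 -4| = −(-4)·(-24 − (-20)) = -16
Sum: (-24) + (-16) = -40

-40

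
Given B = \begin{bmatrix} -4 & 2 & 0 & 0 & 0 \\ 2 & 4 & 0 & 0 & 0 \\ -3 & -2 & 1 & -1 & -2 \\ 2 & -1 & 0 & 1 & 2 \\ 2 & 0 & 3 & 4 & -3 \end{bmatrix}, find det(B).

det(B) = 220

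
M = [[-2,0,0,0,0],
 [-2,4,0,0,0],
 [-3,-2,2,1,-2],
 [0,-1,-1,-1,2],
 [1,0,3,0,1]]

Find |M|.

M is block lower-triangular with a 2×2 block and a 3×3 block on the diagonal, so its determinant equals the product of the determinants of the diagonal blocks.
det of the 2×2 block = -8
det of the 3×3 block = -1
det = (-8)·(-1) = 8

|M| = 8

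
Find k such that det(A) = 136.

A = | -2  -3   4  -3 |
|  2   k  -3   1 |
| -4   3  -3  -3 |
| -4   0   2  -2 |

k = 4

Expanding along the column containing k, det(A) is linear in k: det(A) = (52)·k + (-72).
Set (52)·k + (-72) = 136  ⇒  (52)·k = 208  ⇒  k = 4.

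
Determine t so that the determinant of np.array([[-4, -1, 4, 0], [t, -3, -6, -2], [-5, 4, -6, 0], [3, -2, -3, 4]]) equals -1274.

Expanding along the column containing t, det(A) is linear in t: det(A) = (40)·t + (-1274).
Set (40)·t + (-1274) = -1274  ⇒  (40)·t = 0  ⇒  t = 0.

0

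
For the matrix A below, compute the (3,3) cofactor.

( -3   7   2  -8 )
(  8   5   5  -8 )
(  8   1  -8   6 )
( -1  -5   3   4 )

172

Delete row 3 and column 3; the remaining 3×3 submatrix is [-3 7 -8; 8 5 -8; -1 -5 4].
Its determinant is 172.
The cofactor carries sign (−1)^(3+3) = +1, so C_{3,3} = +(172) = 172.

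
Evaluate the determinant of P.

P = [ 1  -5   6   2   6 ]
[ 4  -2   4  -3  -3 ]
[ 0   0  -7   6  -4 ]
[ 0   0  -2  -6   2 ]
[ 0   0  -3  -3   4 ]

P is block upper-triangular with a 2×2 block and a 3×3 block on the diagonal, so its determinant equals the product of the determinants of the diagonal blocks.
det of the 2×2 block = 18
det of the 3×3 block = 186
det = (18)·(186) = 3348

3348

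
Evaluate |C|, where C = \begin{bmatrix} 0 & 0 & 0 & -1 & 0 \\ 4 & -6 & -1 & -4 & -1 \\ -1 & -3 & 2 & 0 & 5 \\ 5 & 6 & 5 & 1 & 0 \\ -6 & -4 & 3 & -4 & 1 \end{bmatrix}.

Expand along row 1 (it has 4 zeros):
  − (-1) · M_14   where M_14 = det([4 -6 -1 -1; -1 -3 2 5; 5 6 5 0; -6 -4 3 1]) = 1952
det = (-1)·(-1)·(1952) = 1952

det(C) = 1952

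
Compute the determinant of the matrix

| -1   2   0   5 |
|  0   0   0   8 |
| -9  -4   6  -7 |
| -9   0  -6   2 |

Expand along row 2 (it has 3 zeros):
  + (8) · M_24   where M_24 = det([-1 2 0; -9 -4 6; -9 0 -6]) = -240
det = (+1)·(8)·(-240) = -1920

-1920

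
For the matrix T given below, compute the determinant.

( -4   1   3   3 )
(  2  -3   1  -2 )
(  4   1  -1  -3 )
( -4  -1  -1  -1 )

-168

Expand along row 1:
  + (-4) · M_11   where M_11 = det([-3 1 -2; 1 -1 -3; -1 -1 -1]) = 14
  − (1) · M_12   where M_12 = det([2 1 -2; 4 -1 -3; -4 -1 -1]) = 28
  + (3) · M_13   where M_13 = det([2 -3 -2; 4 1 -3; -4 -1 -1]) = -56
  − (3) · M_14   where M_14 = det([2 -3 1; 4 1 -1; -4 -1 -1]) = -28
det = (+1)·(-4)·(14) + (-1)·(1)·(28) + (+1)·(3)·(-56) + (-1)·(3)·(-28) = -168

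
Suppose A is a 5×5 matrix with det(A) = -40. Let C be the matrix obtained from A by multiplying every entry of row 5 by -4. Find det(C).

The determinant is 160.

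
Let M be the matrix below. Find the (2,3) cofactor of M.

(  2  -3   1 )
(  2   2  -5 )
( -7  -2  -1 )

Delete row 2 and column 3; the remaining 2×2 submatrix is [2 -3; -7 -2].
Its determinant is 2·(-2) − (-3)·(-7) = -25.
The cofactor carries sign (−1)^(2+3) = −1, so C_{2,3} = −(-25) = 25.

25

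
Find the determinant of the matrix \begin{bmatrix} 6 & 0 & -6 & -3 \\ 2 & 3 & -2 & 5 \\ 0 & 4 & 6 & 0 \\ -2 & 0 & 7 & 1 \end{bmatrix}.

720

Expand along row 3 (it has 2 zeros):
  − (4) · M_32   where M_32 = det([6 -6 -3; 2 -2 5; -2 7 1]) = -180
  + (6) · M_33   where M_33 = det([6 0 -3; 2 3 5; -2 0 1]) = 0
det = (-1)·(4)·(-180) + (+1)·(6)·(0) = 720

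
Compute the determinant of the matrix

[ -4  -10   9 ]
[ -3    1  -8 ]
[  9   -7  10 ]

The determinant is 712.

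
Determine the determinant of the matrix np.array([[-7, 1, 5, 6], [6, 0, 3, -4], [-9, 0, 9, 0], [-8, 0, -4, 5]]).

27

Expand along column 2 (it has 3 zeros):
  − (1) · M_12   where M_12 = det([6 3 -4; -9 9 0; -8 -4 5]) = -27
det = (-1)·(1)·(-27) = 27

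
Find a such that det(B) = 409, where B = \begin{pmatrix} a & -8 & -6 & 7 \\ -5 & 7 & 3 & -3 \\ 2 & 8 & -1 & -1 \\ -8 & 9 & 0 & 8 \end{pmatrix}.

Expanding along the row containing a, det(B) is linear in a: det(B) = (-302)·a + (2523).
Set (-302)·a + (2523) = 409  ⇒  (-302)·a = -2114  ⇒  a = 7.

7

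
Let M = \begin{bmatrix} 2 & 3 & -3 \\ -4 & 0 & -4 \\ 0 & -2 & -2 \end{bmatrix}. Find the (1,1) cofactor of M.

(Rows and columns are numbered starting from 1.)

-8

Delete row 1 and column 1; the remaining 2×2 submatrix is [0 -4; -2 -2].
Its determinant is 0·(-2) − (-4)·(-2) = -8.
The cofactor carries sign (−1)^(1+1) = +1, so C_{1,1} = +(-8) = -8.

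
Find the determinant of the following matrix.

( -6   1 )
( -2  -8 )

The determinant is 50.

det = (-6)·(-8) − 1·(-2) = 48 − (-2) = 50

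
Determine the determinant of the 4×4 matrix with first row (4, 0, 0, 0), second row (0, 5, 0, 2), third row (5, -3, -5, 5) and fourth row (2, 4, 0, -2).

Expand along row 1 (it has 3 zeros):
  + (4) · M_11   where M_11 = det([5 0 2; -3 -5 5; 4 0 -2]) = 90
det = (+1)·(4)·(90) = 360

360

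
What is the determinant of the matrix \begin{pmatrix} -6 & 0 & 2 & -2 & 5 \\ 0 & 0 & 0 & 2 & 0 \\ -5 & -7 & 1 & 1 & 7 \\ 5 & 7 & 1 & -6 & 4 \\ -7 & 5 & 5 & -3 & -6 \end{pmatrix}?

Expand along row 2 (it has 4 zeros):
  + (2) · M_24   where M_24 = det([-6 0 2 5; -5 -7 1 7; 5 7 1 4; -7 5 5 -6]) = -1836
det = (+1)·(2)·(-1836) = -3672

The determinant is -3672.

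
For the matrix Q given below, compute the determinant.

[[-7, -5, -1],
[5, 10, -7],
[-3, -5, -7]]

Expand along row 1:
  + (-7) · |10 -7; -5 -7| = (-7)·(-70 − 35) = 735
  − (-5) · |5 -7; -3 -7| = −(-5)·(-35 − 21) = -280
  + (-1) · |5 10; -3 -5| = (-1)·(-25 − (-30)) = -5
Sum: (735) + (-280) + (-5) = 450

det(Q) = 450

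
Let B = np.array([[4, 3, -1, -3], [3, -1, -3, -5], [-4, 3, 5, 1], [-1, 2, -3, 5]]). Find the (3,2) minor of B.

The minor is -74.

Delete row 3 and column 2; the remaining 3×3 submatrix is [4 -1 -3; 3 -3 -5; -1 -3 5].
Its determinant is -74.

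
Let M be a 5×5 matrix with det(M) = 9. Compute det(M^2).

81

det(M^2) = (det M)^2 = (9)^2 = 81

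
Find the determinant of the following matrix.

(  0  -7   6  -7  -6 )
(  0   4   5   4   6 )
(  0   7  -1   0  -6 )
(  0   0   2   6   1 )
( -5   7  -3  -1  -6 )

Expand along column 1 (it has 4 zeros):
  + (-5) · M_51   where M_51 = det([-7 6 -7 -6; 4 5 4 6; 7 -1 0 -6; 0 2 6 1]) = -4627
det = (+1)·(-5)·(-4627) = 23135

23135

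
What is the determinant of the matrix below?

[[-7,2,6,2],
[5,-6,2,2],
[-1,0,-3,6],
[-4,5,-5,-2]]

584

Expand along row 3 (it has 1 zero):
  + (-1) · M_31   where M_31 = det([2 6 2; -6 2 2; 5 -5 -2]) = 40
  + (-3) · M_33   where M_33 = det([-7 2 2; 5 -6 2; -4 5 -2]) = -8
  − (6) · M_34   where M_34 = det([-7 2 6; 5 -6 2; -4 5 -5]) = -100
det = (+1)·(-1)·(40) + (+1)·(-3)·(-8) + (-1)·(6)·(-100) = 584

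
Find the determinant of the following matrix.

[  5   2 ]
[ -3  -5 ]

-19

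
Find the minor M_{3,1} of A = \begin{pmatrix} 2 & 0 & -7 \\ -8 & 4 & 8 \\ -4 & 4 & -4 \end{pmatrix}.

28

Delete row 3 and column 1; the remaining 2×2 submatrix is [0 -7; 4 8].
Its determinant is 0·8 − (-7)·4 = 28.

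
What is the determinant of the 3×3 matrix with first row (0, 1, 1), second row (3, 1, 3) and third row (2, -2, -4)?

Expand along column 1:
  − 3 · |1 1; -2 -4| = −3·(-4 − (-2)) = 6
  + 2 · |1 1; 1 3| = 2·(3 − 1) = 4
Sum: (6) + (4) = 10

10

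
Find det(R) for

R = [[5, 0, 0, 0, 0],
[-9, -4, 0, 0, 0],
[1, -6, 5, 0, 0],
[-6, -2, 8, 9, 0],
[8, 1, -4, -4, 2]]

|R| = -1800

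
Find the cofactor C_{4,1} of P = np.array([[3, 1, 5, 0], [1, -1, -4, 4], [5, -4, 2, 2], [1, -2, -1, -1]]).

The cofactor is 86.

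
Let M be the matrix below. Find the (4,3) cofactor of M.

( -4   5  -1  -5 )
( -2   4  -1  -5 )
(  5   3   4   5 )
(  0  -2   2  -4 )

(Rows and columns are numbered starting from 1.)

85

Delete row 4 and column 3; the remaining 3×3 submatrix is [-4 5 -5; -2 4 -5; 5 3 5].
Its determinant is -85.
The cofactor carries sign (−1)^(4+3) = −1, so C_{4,3} = −(-85) = 85.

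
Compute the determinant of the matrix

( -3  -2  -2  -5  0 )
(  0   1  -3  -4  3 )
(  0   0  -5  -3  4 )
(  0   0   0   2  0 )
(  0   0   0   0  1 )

The determinant is 30.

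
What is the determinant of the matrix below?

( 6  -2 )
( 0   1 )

6

det = 6·1 − (-2)·0 = 6 − 0 = 6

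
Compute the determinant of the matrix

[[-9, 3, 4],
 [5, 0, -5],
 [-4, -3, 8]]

The determinant is 15.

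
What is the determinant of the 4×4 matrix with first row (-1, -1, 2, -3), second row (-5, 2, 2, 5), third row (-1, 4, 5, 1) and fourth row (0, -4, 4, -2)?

-534

Expand along row 4 (it has 1 zero):
  + (-4) · M_42   where M_42 = det([-1 2 -3; -5 2 5; -1 5 1]) = 92
  − (4) · M_43   where M_43 = det([-1 -1 -3; -5 2 5; -1 4 1]) = 72
  + (-2) · M_44   where M_44 = det([-1 -1 2; -5 2 2; -1 4 5]) = -61
det = (+1)·(-4)·(92) + (-1)·(4)·(72) + (+1)·(-2)·(-61) = -534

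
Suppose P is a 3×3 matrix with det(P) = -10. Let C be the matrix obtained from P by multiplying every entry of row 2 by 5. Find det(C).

|C| = -50

Scaling one row by 5 multiplies the determinant by 5.
det(C) = (5)·(-10) = -50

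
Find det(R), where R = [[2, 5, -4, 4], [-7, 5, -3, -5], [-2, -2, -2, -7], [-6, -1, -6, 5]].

|R| = -3318

Expand along row 1:
  + (2) · M_11   where M_11 = det([5 -3 -5; -2 -2 -7; -1 -6 5]) = -361
  − (5) · M_12   where M_12 = det([-7 -3 -5; -2 -2 -7; -6 -6 5]) = 208
  + (-4) · M_13   where M_13 = det([-7 5 -5; -2 -2 -7; -6 -1 5]) = 429
  − (4) · M_14   where M_14 = det([-7 5 -3; -2 -2 -2; -6 -1 -6]) = -40
det = (+1)·(2)·(-361) + (-1)·(5)·(208) + (+1)·(-4)·(429) + (-1)·(4)·(-40) = -3318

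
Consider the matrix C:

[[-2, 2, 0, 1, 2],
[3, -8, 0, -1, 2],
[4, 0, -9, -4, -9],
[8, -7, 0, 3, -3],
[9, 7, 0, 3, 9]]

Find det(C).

det(C) = -16812

Expand along column 3 (it has 4 zeros):
  + (-9) · M_33   where M_33 = det([-2 2 1 2; 3 -8 -1 2; 8 -7 3 -3; 9 7 3 9]) = 1868
det = (+1)·(-9)·(1868) = -16812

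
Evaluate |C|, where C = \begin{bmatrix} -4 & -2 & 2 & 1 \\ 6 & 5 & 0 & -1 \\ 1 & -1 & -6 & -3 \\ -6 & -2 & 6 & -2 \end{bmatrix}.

-126

Expand along row 2 (it has 1 zero):
  − (6) · M_21   where M_21 = det([-2 2 1; -1 -6 -3; -2 6 -2]) = -70
  + (5) · M_22   where M_22 = det([-4 2 1; 1 -6 -3; -6 6 -2]) = -110
  + (-1) · M_24   where M_24 = det([-4 -2 2; 1 -1 -6; -6 -2 6]) = -4
det = (-1)·(6)·(-70) + (+1)·(5)·(-110) + (+1)·(-1)·(-4) = -126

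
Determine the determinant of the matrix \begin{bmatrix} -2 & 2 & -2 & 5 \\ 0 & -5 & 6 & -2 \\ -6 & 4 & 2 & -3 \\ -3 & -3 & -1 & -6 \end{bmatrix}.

-1516

Expand along row 2 (it has 1 zero):
  + (-5) · M_22   where M_22 = det([-2 -2 5; -6 2 -3; -3 -1 -6]) = 144
  − (6) · M_23   where M_23 = det([-2 2 5; -6 4 -3; -3 -3 -6]) = 162
  + (-2) · M_24   where M_24 = det([-2 2 -2; -6 4 2; -3 -3 -1]) = -88
det = (+1)·(-5)·(144) + (-1)·(6)·(162) + (+1)·(-2)·(-88) = -1516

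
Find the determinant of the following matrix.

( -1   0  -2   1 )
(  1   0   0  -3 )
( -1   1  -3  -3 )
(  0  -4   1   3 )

20

Expand along row 2 (it has 2 zeros):
  − (1) · M_21   where M_21 = det([0 -2 1; 1 -3 -3; -4 1 3]) = -29
  + (-3) · M_24   where M_24 = det([-1 0 -2; -1 1 -3; 0 -4 1]) = 3
det = (-1)·(1)·(-29) + (+1)·(-3)·(3) = 20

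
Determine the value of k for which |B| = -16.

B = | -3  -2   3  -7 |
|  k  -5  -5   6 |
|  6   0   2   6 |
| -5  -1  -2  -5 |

Expanding along the column containing k, det(B) is linear in k: det(B) = (36)·k + (-88).
Set (36)·k + (-88) = -16  ⇒  (36)·k = 72  ⇒  k = 2.

k = 2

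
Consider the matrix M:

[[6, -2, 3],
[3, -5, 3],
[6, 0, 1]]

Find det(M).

30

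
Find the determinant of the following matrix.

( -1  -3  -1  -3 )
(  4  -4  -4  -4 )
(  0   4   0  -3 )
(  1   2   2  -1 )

Expand along row 3 (it has 2 zeros):
  − (4) · M_32   where M_32 = det([-1 -1 -3; 4 -4 -4; 1 2 -1]) = -48
  − (-3) · M_34   where M_34 = det([-1 -3 -1; 4 -4 -4; 1 2 2]) = 24
det = (-1)·(4)·(-48) + (-1)·(-3)·(24) = 264

264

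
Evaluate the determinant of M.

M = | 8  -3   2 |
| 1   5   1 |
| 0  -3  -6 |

-240

Expand along column 1:
  + 8 · |5 1; -3 -6| = 8·(-30 − (-3)) = -216
  − 1 · |-3 2; -3 -6| = −1·(18 − (-6)) = -24
Sum: (-216) + (-24) = -240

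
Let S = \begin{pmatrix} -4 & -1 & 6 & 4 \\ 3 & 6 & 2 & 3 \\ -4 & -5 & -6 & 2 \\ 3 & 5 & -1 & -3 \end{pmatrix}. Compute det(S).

Expand along row 1:
  + (-4) · M_11   where M_11 = det([6 2 3; -5 -6 2; 5 -1 -3]) = 215
  − (-1) · M_12   where M_12 = det([3 2 3; -4 -6 2; 3 -1 -3]) = 114
  + (6) · M_13   where M_13 = det([3 6 3; -4 -5 2; 3 5 -3]) = -36
  − (4) · M_14   where M_14 = det([3 6 2; -4 -5 -6; 3 5 -1]) = -37
det = (+1)·(-4)·(215) + (-1)·(-1)·(114) + (+1)·(6)·(-36) + (-1)·(4)·(-37) = -814

-814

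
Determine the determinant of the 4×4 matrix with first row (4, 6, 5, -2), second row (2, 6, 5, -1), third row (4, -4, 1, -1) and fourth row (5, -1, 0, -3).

-36

Expand along row 4 (it has 1 zero):
  − (5) · M_41   where M_41 = det([6 5 -2; 6 5 -1; -4 1 -1]) = -26
  + (-1) · M_42   where M_42 = det([4 5 -2; 2 5 -1; 4 1 -1]) = 10
  + (-3) · M_44   where M_44 = det([4 6 5; 2 6 5; 4 -4 1]) = 52
det = (-1)·(5)·(-26) + (+1)·(-1)·(10) + (+1)·(-3)·(52) = -36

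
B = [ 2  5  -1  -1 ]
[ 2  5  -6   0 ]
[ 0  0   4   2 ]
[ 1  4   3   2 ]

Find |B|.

Expand along row 3 (it has 2 zeros):
  + (4) · M_33   where M_33 = det([2 5 -1; 2 5 0; 1 4 2]) = -3
  − (2) · M_34   where M_34 = det([2 5 -1; 2 5 -6; 1 4 3]) = 15
det = (+1)·(4)·(-3) + (-1)·(2)·(15) = -42

The determinant is -42.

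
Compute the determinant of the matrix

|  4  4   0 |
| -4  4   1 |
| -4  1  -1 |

Expand along row 1:
  + 4 · |4 1; 1 -1| = 4·(-4 − 1) = -20
  − 4 · |-4 1; -4 -1| = −4·(4 − (-4)) = -32
Sum: (-20) + (-32) = -52

The determinant is -52.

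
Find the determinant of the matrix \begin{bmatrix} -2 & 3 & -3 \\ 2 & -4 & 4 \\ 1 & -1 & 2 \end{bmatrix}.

2

Expand along column 1:
  + (-2) · |-4 4; -1 2| = (-2)·(-8 − (-4)) = 8
  − 2 · |3 -3; -1 2| = −2·(6 − 3) = -6
  + 1 · |3 -3; -4 4| = 1·(12 − 12) = 0
Sum: (8) + (-6) + (0) = 2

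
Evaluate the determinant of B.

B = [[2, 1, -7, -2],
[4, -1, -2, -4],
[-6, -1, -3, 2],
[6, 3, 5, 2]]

det(B) = 144

Expand along row 1:
  + (2) · M_11   where M_11 = det([-1 -2 -4; -1 -3 2; 3 5 2]) = -16
  − (1) · M_12   where M_12 = det([4 -2 -4; -6 -3 2; 6 5 2]) = -64
  + (-7) · M_13   where M_13 = det([4 -1 -4; -6 -1 2; 6 3 2]) = -8
  − (-2) · M_14   where M_14 = det([4 -1 -2; -6 -1 -3; 6 3 5]) = 28
det = (+1)·(2)·(-16) + (-1)·(1)·(-64) + (+1)·(-7)·(-8) + (-1)·(-2)·(28) = 144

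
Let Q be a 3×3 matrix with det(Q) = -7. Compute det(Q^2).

det(Q^2) = (det Q)^2 = (-7)^2 = 49

49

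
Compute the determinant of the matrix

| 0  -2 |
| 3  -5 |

The determinant is 6.

det = 0·(-5) − (-2)·3 = 0 − (-6) = 6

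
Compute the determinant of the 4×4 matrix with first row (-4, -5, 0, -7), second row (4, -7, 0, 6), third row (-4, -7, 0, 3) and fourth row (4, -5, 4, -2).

Expand along column 3 (it has 3 zeros):
  − (4) · M_43   where M_43 = det([-4 -5 -7; 4 -7 6; -4 -7 3]) = 488
det = (-1)·(4)·(488) = -1952

-1952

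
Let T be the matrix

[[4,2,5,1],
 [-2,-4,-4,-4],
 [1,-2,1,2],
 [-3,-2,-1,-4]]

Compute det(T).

Expand along row 1:
  + (4) · M_11   where M_11 = det([-4 -4 -4; -2 1 2; -2 -1 -4]) = 40
  − (2) · M_12   where M_12 = det([-2 -4 -4; 1 1 2; -3 -1 -4]) = 4
  + (5) · M_13   where M_13 = det([-2 -4 -4; 1 -2 2; -3 -2 -4]) = 16
  − (1) · M_14   where M_14 = det([-2 -4 -4; 1 -2 1; -3 -2 -1]) = 32
det = (+1)·(4)·(40) + (-1)·(2)·(4) + (+1)·(5)·(16) + (-1)·(1)·(32) = 200

det(T) = 200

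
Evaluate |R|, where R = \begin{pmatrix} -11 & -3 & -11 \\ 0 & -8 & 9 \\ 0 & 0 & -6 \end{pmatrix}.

|R| = -528

R is upper triangular, so det(R) is the product of the diagonal entries:
det = (-11) · (-8) · (-6) = -528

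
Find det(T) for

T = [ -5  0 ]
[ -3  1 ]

det(T) = (-5)·1 − 0·(-3) = -5 − 0 = -5

-5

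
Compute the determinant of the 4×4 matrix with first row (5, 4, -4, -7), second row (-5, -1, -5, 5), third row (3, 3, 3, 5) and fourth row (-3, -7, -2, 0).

Expand along row 4 (it has 1 zero):
  − (-3) · M_41   where M_41 = det([4 -4 -7; -1 -5 5; 3 3 5]) = -324
  + (-7) · M_42   where M_42 = det([5 -4 -7; -5 -5 5; 3 3 5]) = -360
  − (-2) · M_43   where M_43 = det([5 4 -7; -5 -1 5; 3 3 5]) = 144
det = (-1)·(-3)·(-324) + (+1)·(-7)·(-360) + (-1)·(-2)·(144) = 1836

1836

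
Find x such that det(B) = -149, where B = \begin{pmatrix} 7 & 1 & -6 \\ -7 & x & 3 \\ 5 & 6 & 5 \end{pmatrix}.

x = -5

Expanding along the row containing x, det(B) is linear in x: det(B) = (65)·x + (176).
Set (65)·x + (176) = -149  ⇒  (65)·x = -325  ⇒  x = -5.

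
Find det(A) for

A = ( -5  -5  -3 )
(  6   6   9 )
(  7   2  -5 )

Expand along row 1:
  + (-5) · |6 9; 2 -5| = (-5)·(-30 − 18) = 240
  − (-5) · |6 9; 7 -5| = −(-5)·(-30 − 63) = -465
  + (-3) · |6 6; 7 2| = (-3)·(12 − 42) = 90
Sum: (240) + (-465) + (90) = -135

|A| = -135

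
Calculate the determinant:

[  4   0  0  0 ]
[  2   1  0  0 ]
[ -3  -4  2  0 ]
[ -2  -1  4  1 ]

The determinant is 8.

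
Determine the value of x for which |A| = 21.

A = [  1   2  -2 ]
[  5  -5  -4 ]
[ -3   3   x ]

x = 1

Expanding along the row containing x, det(A) is linear in x: det(A) = (-15)·x + (36).
Set (-15)·x + (36) = 21  ⇒  (-15)·x = -15  ⇒  x = 1.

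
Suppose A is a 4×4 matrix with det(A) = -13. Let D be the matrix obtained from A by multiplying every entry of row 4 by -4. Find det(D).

Scaling one row by -4 multiplies the determinant by -4.
det(D) = (-4)·(-13) = 52

52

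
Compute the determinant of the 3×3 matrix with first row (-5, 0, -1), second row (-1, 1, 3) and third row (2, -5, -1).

Expand along column 2:
  + 1 · |-5 -1; 2 -1| = 1·(5 − (-2)) = 7
  − (-5) · |-5 -1; -1 3| = −(-5)·(-15 − 1) = -80
Sum: (7) + (-80) = -73

The determinant is -73.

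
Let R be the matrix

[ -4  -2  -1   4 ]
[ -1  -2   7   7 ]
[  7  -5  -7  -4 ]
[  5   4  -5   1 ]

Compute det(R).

The determinant is -3402.

Expand along row 1:
  + (-4) · M_11   where M_11 = det([-2 7 7; -5 -7 -4; 4 -5 1]) = 348
  − (-2) · M_12   where M_12 = det([-1 7 7; 7 -7 -4; 5 -5 1]) = -162
  + (-1) · M_13   where M_13 = det([-1 -2 7; 7 -5 -4; 5 4 1]) = 414
  − (4) · M_14   where M_14 = det([-1 -2 7; 7 -5 -7; 5 4 -5]) = 318
det = (+1)·(-4)·(348) + (-1)·(-2)·(-162) + (+1)·(-1)·(414) + (-1)·(4)·(318) = -3402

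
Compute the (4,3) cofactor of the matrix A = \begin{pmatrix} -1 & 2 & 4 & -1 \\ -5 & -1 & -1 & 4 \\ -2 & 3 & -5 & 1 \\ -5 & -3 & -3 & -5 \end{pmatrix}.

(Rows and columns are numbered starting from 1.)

-24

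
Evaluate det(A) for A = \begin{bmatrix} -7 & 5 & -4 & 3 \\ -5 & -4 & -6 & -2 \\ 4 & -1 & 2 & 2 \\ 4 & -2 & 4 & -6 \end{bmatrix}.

The determinant is 72.

Expand along row 1:
  + (-7) · M_11   where M_11 = det([-4 -6 -2; -1 2 2; -2 4 -6]) = 140
  − (5) · M_12   where M_12 = det([-5 -6 -2; 4 2 2; 4 4 -6]) = -108
  + (-4) · M_13   where M_13 = det([-5 -4 -2; 4 -1 2; 4 -2 -6]) = -170
  − (3) · M_14   where M_14 = det([-5 -4 -6; 4 -1 2; 4 -2 4]) = 56
det = (+1)·(-7)·(140) + (-1)·(5)·(-108) + (+1)·(-4)·(-170) + (-1)·(3)·(56) = 72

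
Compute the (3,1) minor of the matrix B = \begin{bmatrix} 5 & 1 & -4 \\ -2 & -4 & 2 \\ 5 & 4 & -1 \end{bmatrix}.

Delete row 3 and column 1; the remaining 2×2 submatrix is [1 -4; -4 2].
Its determinant is 1·2 − (-4)·(-4) = -14.

-14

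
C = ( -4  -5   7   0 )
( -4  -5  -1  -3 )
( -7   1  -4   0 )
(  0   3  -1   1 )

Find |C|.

Expand along column 4 (it has 2 zeros):
  + (-3) · M_24   where M_24 = det([-4 -5 7; -7 1 -4; 0 3 -1]) = -156
  + (1) · M_44   where M_44 = det([-4 -5 7; -4 -5 -1; -7 1 -4]) = -312
det = (+1)·(-3)·(-156) + (+1)·(1)·(-312) = 156

|C| = 156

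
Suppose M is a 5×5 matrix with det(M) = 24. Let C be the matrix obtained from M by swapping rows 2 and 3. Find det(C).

Swapping two rows multiplies the determinant by −1.
det(C) = (-1)·(24) = -24

det(C) = -24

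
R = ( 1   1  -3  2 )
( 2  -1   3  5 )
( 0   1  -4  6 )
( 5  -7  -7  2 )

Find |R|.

det(R) = -568

Expand along row 3 (it has 1 zero):
  − (1) · M_32   where M_32 = det([1 -3 2; 2 3 5; 5 -7 2]) = -80
  + (-4) · M_33   where M_33 = det([1 1 2; 2 -1 5; 5 -7 2]) = 36
  − (6) · M_34   where M_34 = det([1 1 -3; 2 -1 3; 5 -7 -7]) = 84
det = (-1)·(1)·(-80) + (+1)·(-4)·(36) + (-1)·(6)·(84) = -568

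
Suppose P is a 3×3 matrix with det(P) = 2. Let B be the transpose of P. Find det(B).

det(Pᵀ) = det(P).
det(B) = (1)·(2) = 2

2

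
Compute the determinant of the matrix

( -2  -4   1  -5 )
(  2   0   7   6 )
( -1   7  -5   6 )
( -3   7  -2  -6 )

Expand along row 2 (it has 1 zero):
  − (2) · M_21   where M_21 = det([-4 1 -5; 7 -5 6; 7 -2 -6]) = -189
  − (7) · M_23   where M_23 = det([-2 -4 -5; -1 7 6; -3 7 -6]) = 194
  + (6) · M_24   where M_24 = det([-2 -4 1; -1 7 -5; -3 7 -2]) = -80
det = (-1)·(2)·(-189) + (-1)·(7)·(194) + (+1)·(6)·(-80) = -1460

The determinant is -1460.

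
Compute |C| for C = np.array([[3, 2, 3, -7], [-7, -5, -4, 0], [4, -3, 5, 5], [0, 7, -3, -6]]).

Expand along row 2 (it has 1 zero):
  − (-7) · M_21   where M_21 = det([2 3 -7; -3 5 5; 7 -3 -6]) = 203
  + (-5) · M_22   where M_22 = det([3 3 -7; 4 5 5; 0 -3 -6]) = 111
  − (-4) · M_23   where M_23 = det([3 2 -7; 4 -3 5; 0 7 -6]) = -199
det = (-1)·(-7)·(203) + (+1)·(-5)·(111) + (-1)·(-4)·(-199) = 70

|C| = 70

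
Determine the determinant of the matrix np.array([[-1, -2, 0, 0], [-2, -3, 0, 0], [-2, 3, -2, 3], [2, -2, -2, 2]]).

-2

The matrix is block lower-triangular with a 2×2 block and a 2×2 block on the diagonal, so its determinant equals the product of the determinants of the diagonal blocks.
det of the 2×2 block = -1
det of the 2×2 block = 2
det = (-1)·(2) = -2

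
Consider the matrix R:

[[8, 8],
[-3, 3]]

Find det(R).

det(R) = 8·3 − 8·(-3) = 24 − (-24) = 48

The determinant is 48.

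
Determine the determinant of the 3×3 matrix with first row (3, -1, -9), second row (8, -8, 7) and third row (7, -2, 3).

Expand along row 1:
  + 3 · |-8 7; -2 3| = 3·(-24 − (-14)) = -30
  − (-1) · |8 7; 7 3| = −(-1)·(24 − 49) = -25
  + (-9) · |8 -8; 7 -2| = (-9)·(-16 − (-56)) = -360
Sum: (-30) + (-25) + (-360) = -415

-415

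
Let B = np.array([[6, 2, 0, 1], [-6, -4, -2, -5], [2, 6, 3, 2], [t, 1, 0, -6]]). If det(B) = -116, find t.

Expanding along the row containing t, det(B) is linear in t: det(B) = (-22)·t + (-116).
Set (-22)·t + (-116) = -116  ⇒  (-22)·t = 0  ⇒  t = 0.

t = 0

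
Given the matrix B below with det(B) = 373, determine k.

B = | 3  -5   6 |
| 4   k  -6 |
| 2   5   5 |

1

Expanding along the column containing k, det(B) is linear in k: det(B) = (3)·k + (370).
Set (3)·k + (370) = 373  ⇒  (3)·k = 3  ⇒  k = 1.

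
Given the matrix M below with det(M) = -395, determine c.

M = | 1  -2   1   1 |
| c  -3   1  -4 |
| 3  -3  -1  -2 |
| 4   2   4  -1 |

c = -4

Expanding along the row containing c, det(M) is linear in c: det(M) = (35)·c + (-255).
Set (35)·c + (-255) = -395  ⇒  (35)·c = -140  ⇒  c = -4.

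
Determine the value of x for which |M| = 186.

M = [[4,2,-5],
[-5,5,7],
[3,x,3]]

7

Expanding along the row containing x, det(M) is linear in x: det(M) = (-3)·x + (207).
Set (-3)·x + (207) = 186  ⇒  (-3)·x = -21  ⇒  x = 7.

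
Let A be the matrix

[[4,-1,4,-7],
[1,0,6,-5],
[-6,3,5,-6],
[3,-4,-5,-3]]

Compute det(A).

|A| = 589

Expand along row 2 (it has 1 zero):
  − (1) · M_21   where M_21 = det([-1 4 -7; 3 5 -6; -4 -5 -3]) = 142
  − (6) · M_23   where M_23 = det([4 -1 -7; -6 3 -6; 3 -4 -3]) = -201
  + (-5) · M_24   where M_24 = det([4 -1 4; -6 3 5; 3 -4 -5]) = 95
det = (-1)·(1)·(142) + (-1)·(6)·(-201) + (+1)·(-5)·(95) = 589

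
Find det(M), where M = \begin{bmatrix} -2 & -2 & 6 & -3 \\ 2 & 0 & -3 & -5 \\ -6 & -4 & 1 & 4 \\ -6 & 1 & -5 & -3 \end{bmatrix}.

Expand along row 2 (it has 1 zero):
  − (2) · M_21   where M_21 = det([-2 6 -3; -4 1 4; 1 -5 -3]) = -139
  − (-3) · M_23   where M_23 = det([-2 -2 -3; -6 -4 4; -6 1 -3]) = 158
  + (-5) · M_24   where M_24 = det([-2 -2 6; -6 -4 1; -6 1 -5]) = -146
det = (-1)·(2)·(-139) + (-1)·(-3)·(158) + (+1)·(-5)·(-146) = 1482

det(M) = 1482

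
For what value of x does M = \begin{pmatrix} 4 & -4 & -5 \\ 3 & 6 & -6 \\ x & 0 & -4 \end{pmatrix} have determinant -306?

x = -3

Expanding along the row containing x, det(M) is linear in x: det(M) = (54)·x + (-144).
Set (54)·x + (-144) = -306  ⇒  (54)·x = -162  ⇒  x = -3.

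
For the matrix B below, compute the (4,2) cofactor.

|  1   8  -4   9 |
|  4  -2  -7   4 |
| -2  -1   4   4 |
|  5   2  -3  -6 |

70

Delete row 4 and column 2; the remaining 3×3 submatrix is [1 -4 9; 4 -7 4; -2 4 4].
Its determinant is 70.
The cofactor carries sign (−1)^(4+2) = +1, so C_{4,2} = +(70) = 70.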